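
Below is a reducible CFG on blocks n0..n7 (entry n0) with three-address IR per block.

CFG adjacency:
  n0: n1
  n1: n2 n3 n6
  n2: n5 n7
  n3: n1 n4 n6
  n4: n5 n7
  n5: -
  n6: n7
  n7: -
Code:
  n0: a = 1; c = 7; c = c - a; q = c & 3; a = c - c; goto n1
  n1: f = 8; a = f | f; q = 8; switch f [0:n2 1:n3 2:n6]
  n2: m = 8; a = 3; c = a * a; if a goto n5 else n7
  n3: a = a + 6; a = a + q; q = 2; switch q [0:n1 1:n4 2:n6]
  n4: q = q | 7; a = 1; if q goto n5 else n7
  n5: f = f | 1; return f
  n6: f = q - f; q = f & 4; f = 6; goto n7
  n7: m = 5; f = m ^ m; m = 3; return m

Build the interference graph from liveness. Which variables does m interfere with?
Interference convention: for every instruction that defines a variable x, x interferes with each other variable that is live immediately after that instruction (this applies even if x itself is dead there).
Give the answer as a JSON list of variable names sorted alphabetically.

Answer: ["f"]

Derivation:
Per-block:
  n0: {a,c,q} / ∅
  n1: {a,f,q} / ∅
  n2: {a,c,m} / ∅
  n3: {a,q} / {a,q}
  n4: {a,q} / {q}
  n5: {f} / {f}
  n6: {f,q} / {f,q}
  n7: {f,m} / ∅

Backward fixpoint:
  n0 li=∅ lo=∅
  n1 li=∅ lo={a,f,q}
  n2 li={f} lo={f}
  n3 li={a,f,q} lo={f,q}
  n4 li={f,q} lo={f}
  n5 li={f} lo=∅
  n6 li={f,q} lo=∅
  n7 li=∅ lo=∅

Interference:
  a — {c,f,q}
  c — {a,f,q}
  f — {a,c,m,q}
  m — {f}
  q — {a,c,f}

N(m) = ["f"]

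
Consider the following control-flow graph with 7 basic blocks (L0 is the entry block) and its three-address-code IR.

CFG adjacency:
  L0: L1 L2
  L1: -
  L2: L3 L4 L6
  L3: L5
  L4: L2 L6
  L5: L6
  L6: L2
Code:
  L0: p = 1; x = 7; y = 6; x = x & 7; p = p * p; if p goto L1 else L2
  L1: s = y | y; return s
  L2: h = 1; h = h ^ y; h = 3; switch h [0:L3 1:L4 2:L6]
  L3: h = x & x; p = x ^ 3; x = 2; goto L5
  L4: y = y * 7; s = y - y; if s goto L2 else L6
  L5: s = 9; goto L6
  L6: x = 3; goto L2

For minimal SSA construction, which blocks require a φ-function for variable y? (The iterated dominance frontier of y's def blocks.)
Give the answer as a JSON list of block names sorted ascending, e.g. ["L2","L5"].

idom tree: L1←L0 L2←L0 L3←L2 L4←L2 L5←L3 L6←L2
Dom at joins:
  L2: preds {L0,L4,L6}: {L0} ∩ {L0,L2,L4} ∩ {L0,L2,L6} = {L0}; idom=L0
  L6: preds {L2,L4,L5}: {L0,L2} ∩ {L0,L2,L4} ∩ {L0,L2,L3,L5} = {L0,L2}; idom=L2

DF walk-up:
  L2←L0: walk · to L0
  L2←L4: walk L4→L2 to L0
  L2←L6: walk L6→L2 to L0
  L6←L2: walk · to L2
  L6←L4: walk L4 to L2
  L6←L5: walk L5→L3 to L2
  DF(L0)=∅
  DF(L1)=∅
  DF(L2)={L2}
  DF(L3)={L6}
  DF(L4)={L2,L6}
  DF(L5)={L6}
  DF(L6)={L2}

φ for y: defs {L0,L4}
  DF⁺ = {L2,L6}

Answer: ["L2", "L6"]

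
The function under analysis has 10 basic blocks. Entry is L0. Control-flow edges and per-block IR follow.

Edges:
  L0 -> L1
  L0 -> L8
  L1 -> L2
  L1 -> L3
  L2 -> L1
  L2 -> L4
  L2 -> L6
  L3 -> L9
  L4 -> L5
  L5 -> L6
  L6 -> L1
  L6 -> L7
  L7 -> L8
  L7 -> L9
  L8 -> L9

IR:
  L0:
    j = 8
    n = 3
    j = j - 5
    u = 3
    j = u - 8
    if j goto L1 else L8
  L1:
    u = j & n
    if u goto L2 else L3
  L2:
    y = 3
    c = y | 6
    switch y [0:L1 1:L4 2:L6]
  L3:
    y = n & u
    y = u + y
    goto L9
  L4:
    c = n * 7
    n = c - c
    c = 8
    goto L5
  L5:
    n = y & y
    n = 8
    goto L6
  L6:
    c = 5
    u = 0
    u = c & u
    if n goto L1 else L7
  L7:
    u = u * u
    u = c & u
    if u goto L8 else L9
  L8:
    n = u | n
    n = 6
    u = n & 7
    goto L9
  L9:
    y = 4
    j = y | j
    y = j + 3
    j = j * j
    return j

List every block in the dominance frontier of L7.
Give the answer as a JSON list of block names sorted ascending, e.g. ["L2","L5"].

idom tree: L1←L0 L2←L1 L3←L1 L4←L2 L5←L4 L6←L2 L7←L6 L8←L0 L9←L0
Dom∩ at merges:
  L1: preds {L0,L2,L6}: {L0} ∩ {L0,L1,L2} ∩ {L0,L1,L2,L6} = {L0}; idom=L0
  L6: preds {L2,L5}: {L0,L1,L2} ∩ {L0,L1,L2,L4,L5} = {L0,L1,L2}; idom=L2
  L8: preds {L0,L7}: {L0} ∩ {L0,L1,L2,L6,L7} = {L0}; idom=L0
  L9: preds {L3,L7,L8}: {L0,L1,L3} ∩ {L0,L1,L2,L6,L7} ∩ {L0,L8} = {L0}; idom=L0

DF derivation:
  join L1 pred L0: · stop@L0
  join L1 pred L2: L2→L1 stop@L0
  join L1 pred L6: L6→L2→L1 stop@L0
  join L6 pred L2: · stop@L2
  join L6 pred L5: L5→L4 stop@L2
  join L8 pred L0: · stop@L0
  join L8 pred L7: L7→L6→L2→L1 stop@L0
  join L9 pred L3: L3→L1 stop@L0
  join L9 pred L7: L7→L6→L2→L1 stop@L0
  join L9 pred L8: L8 stop@L0
  DF(L0)=∅
  DF(L1)={L1,L8,L9}
  DF(L2)={L1,L8,L9}
  DF(L3)={L9}
  DF(L4)={L6}
  DF(L5)={L6}
  DF(L6)={L1,L8,L9}
  DF(L7)={L8,L9}
  DF(L8)={L9}
  DF(L9)=∅

DF(L7) = ["L8", "L9"]

Answer: ["L8", "L9"]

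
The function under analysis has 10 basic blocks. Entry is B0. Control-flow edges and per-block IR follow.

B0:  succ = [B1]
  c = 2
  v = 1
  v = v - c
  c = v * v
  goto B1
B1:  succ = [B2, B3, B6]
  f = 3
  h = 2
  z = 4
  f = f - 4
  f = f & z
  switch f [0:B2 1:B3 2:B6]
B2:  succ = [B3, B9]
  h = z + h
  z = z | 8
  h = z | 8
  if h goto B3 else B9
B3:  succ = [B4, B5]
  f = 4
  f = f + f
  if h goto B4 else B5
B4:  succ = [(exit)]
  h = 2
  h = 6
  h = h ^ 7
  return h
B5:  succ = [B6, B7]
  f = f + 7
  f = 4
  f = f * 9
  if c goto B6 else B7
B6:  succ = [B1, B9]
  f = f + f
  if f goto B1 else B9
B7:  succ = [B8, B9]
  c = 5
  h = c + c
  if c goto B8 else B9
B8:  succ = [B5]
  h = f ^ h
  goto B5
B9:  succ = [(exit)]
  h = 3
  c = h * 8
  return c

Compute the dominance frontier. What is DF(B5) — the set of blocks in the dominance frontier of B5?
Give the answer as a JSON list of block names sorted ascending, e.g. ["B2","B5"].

idom tree: B1←B0 B2←B1 B3←B1 B4←B3 B5←B3 B6←B1 B7←B5 B8←B7 B9←B1
Dom∩ at merges:
  B1: preds {B0,B6}: {B0} ∩ {B0,B1,B6} = {B0}; idom=B0
  B3: preds {B1,B2}: {B0,B1} ∩ {B0,B1,B2} = {B0,B1}; idom=B1
  B5: preds {B3,B8}: {B0,B1,B3} ∩ {B0,B1,B3,B5,B7,B8} = {B0,B1,B3}; idom=B3
  B6: preds {B1,B5}: {B0,B1} ∩ {B0,B1,B3,B5} = {B0,B1}; idom=B1
  B9: preds {B2,B6,B7}: {B0,B1,B2} ∩ {B0,B1,B6} ∩ {B0,B1,B3,B5,B7} = {B0,B1}; idom=B1

DF walk-up:
  join B1 pred B0: · stop@B0
  join B1 pred B6: B6→B1 stop@B0
  join B3 pred B1: · stop@B1
  join B3 pred B2: B2 stop@B1
  join B5 pred B3: · stop@B3
  join B5 pred B8: B8→B7→B5 stop@B3
  join B6 pred B1: · stop@B1
  join B6 pred B5: B5→B3 stop@B1
  join B9 pred B2: B2 stop@B1
  join B9 pred B6: B6 stop@B1
  join B9 pred B7: B7→B5→B3 stop@B1
  B0: DF=∅
  B1: DF={B1}
  B2: DF={B3,B9}
  B3: DF={B6,B9}
  B4: DF=∅
  B5: DF={B5,B6,B9}
  B6: DF={B1,B9}
  B7: DF={B5,B9}
  B8: DF={B5}
  B9: DF=∅

DF(B5) = ["B5", "B6", "B9"]

Answer: ["B5", "B6", "B9"]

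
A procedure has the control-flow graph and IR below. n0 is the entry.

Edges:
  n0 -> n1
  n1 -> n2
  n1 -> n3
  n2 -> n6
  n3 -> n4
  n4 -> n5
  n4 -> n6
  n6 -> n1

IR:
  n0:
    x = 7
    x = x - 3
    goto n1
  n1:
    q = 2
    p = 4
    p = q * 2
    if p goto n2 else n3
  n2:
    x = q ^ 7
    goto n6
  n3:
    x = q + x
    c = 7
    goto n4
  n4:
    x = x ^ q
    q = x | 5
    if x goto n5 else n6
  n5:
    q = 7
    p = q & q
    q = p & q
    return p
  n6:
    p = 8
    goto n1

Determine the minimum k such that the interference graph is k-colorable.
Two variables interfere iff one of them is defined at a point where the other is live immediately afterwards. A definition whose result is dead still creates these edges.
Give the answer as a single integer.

Per-block:
  n0 def {x} use ∅
  n1 def {p,q} use ∅
  n2 def {x} use {q}
  n3 def {c,x} use {q,x}
  n4 def {q,x} use {q,x}
  n5 def {p,q} use ∅
  n6 def {p} use ∅

Live sets:
  n0: in=∅ out={x}
  n1: in={x} out={q,x}
  n2: in={q} out={x}
  n3: in={q,x} out={q,x}
  n4: in={q,x} out={x}
  n5: in=∅ out=∅
  n6: in={x} out={x}

Interfere edges:
  c: {q,x}
  p: {q,x}
  q: {c,p,x}
  x: {c,p,q}

Registers:
  {c,q,x} pairwise interfere (3-clique) ⇒ χ ≥ 3
  assign c→r2 p→r2 q→r0 x→r1 — no edge inside a register ⇒ χ ≤ 3
  χ = 3

Answer: 3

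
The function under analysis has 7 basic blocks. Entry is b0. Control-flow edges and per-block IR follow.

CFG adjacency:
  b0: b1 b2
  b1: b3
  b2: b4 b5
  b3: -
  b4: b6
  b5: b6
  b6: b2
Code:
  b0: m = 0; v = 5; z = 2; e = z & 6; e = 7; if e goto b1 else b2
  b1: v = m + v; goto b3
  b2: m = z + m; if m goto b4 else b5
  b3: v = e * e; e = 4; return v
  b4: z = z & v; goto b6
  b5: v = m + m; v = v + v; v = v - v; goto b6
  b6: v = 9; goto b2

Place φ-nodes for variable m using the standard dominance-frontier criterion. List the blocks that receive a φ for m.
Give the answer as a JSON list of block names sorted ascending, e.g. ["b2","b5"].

Answer: ["b2"]

Working:
idom tree: b1←b0 b2←b0 b3←b1 b4←b2 b5←b2 b6←b2
Join-block Dom:
  b2: preds {b0,b6}: {b0} ∩ {b0,b2,b6} = {b0}; idom=b0
  b6: preds {b4,b5}: {b0,b2,b4} ∩ {b0,b2,b5} = {b0,b2}; idom=b2

DF walk-up:
  b2←b0: walk · to b0
  b2←b6: walk b6→b2 to b0
  b6←b4: walk b4 to b2
  b6←b5: walk b5 to b2
  b0 → ∅
  b1 → ∅
  b2 → {b2}
  b3 → ∅
  b4 → {b6}
  b5 → {b6}
  b6 → {b2}

φ for m: defs {b0,b2}
  DF⁺ = {b2}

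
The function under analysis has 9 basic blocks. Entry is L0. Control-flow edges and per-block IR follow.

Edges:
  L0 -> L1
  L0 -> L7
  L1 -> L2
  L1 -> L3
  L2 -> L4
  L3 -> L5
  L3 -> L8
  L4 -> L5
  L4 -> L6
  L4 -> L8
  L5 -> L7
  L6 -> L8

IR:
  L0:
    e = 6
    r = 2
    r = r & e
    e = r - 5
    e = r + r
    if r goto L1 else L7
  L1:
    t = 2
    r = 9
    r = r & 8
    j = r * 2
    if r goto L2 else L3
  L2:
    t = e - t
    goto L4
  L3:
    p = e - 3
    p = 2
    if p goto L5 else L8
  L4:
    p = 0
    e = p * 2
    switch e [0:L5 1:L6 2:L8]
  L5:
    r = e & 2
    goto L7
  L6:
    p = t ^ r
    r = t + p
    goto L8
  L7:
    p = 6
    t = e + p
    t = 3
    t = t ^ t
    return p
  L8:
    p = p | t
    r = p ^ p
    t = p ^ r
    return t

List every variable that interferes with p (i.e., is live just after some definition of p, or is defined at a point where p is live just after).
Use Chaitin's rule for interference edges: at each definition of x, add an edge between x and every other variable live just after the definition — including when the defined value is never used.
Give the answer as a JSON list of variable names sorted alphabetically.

def/use:
  L0: def={e,r} ue=∅
  L1: def={j,r,t} ue=∅
  L2: def={t} ue={e,t}
  L3: def={p} ue={e}
  L4: def={e,p} ue=∅
  L5: def={r} ue={e}
  L6: def={p,r} ue={r,t}
  L7: def={p,t} ue={e}
  L8: def={p,r,t} ue={p,t}

Backward fixpoint:
  live L0: ∅→{e}
  live L1: {e}→{e,r,t}
  live L2: {e,r,t}→{r,t}
  live L3: {e,t}→{e,p,t}
  live L4: {r,t}→{e,p,r,t}
  live L5: {e}→{e}
  live L6: {r,t}→{p,t}
  live L7: {e}→∅
  live L8: {p,t}→∅

Conflict graph:
  e↔{j,p,r,t}
  j↔{e,r,t}
  p↔{e,r,t}
  r↔{e,j,p,t}
  t↔{e,j,p,r}

N(p) = ["e", "r", "t"]

Answer: ["e", "r", "t"]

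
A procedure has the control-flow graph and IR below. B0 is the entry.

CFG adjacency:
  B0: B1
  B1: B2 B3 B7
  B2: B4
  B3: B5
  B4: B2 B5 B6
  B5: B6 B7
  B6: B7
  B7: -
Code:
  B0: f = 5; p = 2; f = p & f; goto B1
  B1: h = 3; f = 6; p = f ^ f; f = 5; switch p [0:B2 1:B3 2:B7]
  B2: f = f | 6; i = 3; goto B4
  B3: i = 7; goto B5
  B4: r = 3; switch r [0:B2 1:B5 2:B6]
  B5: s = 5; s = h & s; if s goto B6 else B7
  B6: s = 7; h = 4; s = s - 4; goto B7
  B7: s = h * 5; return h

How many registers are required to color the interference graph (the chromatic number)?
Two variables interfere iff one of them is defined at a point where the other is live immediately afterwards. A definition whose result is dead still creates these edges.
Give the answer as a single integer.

Answer: 3

Analysis:
Per-block:
  B0 def {f,p} use ∅
  B1 def {f,h,p} use ∅
  B2 def {f,i} use {f}
  B3 def {i} use ∅
  B4 def {r} use ∅
  B5 def {s} use {h}
  B6 def {h,s} use ∅
  B7 def {s} use {h}

Liveness:
  B0 li=∅ lo=∅
  B1 li=∅ lo={f,h}
  B2 li={f,h} lo={f,h}
  B3 li={h} lo={h}
  B4 li={f,h} lo={f,h}
  B5 li={h} lo={h}
  B6 li=∅ lo={h}
  B7 li={h} lo=∅

Conflict graph:
  f — {h,i,p,r}
  h — {f,i,p,r,s}
  i — {f,h}
  p — {f,h}
  r — {f,h}
  s — {h}

Registers:
  clique {f,h,i} ⇒ need ≥ 3
  assign f→r1 h→r0 i→r2 p→r2 r→r2 s→r1 — no edge inside a register ⇒ χ ≤ 3
  χ = 3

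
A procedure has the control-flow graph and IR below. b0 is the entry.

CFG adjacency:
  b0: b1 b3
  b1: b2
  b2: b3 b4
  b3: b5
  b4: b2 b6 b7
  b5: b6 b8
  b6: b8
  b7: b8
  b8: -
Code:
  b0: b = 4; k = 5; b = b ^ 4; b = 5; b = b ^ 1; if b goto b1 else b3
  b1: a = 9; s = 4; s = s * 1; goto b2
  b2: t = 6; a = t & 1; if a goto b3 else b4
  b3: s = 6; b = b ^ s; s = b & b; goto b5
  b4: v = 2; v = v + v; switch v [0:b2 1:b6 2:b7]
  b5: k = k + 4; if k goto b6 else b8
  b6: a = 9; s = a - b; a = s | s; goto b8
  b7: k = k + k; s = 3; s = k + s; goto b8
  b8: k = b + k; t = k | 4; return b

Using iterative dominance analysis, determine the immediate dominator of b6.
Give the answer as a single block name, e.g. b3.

idom tree: b1←b0 b2←b1 b3←b0 b4←b2 b5←b3 b6←b0 b7←b4 b8←b0
Dom∩ at merges:
  b2: preds {b1,b4}: {b0,b1} ∩ {b0,b1,b2,b4} = {b0,b1}; idom=b1
  b3: preds {b0,b2}: {b0} ∩ {b0,b1,b2} = {b0}; idom=b0
  b6: preds {b4,b5}: {b0,b1,b2,b4} ∩ {b0,b3,b5} = {b0}; idom=b0
  b8: preds {b5,b6,b7}: {b0,b3,b5} ∩ {b0,b6} ∩ {b0,b1,b2,b4,b7} = {b0}; idom=b0

idom(b6) = b0

Answer: b0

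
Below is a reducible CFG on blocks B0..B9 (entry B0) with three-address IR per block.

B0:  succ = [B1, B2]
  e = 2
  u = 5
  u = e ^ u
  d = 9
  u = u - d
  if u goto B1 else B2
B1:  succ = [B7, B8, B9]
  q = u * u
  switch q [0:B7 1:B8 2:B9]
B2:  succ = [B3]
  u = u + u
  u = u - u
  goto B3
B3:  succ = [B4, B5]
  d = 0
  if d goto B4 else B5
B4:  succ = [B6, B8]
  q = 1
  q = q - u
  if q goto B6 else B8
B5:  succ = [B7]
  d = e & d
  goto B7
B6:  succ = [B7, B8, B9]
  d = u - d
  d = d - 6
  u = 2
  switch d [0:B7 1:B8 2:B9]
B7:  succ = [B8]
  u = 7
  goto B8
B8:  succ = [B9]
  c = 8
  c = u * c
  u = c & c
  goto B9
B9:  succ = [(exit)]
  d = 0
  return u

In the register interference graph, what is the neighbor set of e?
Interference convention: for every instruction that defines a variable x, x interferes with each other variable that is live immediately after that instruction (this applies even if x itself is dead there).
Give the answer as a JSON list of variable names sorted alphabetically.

Answer: ["d", "u"]

Derivation:
def/use:
  B0: {d,e,u} / ∅
  B1: {q} / {u}
  B2: {u} / {u}
  B3: {d} / ∅
  B4: {q} / {u}
  B5: {d} / {d,e}
  B6: {d,u} / {d,u}
  B7: {u} / ∅
  B8: {c,u} / {u}
  B9: {d} / {u}

Liveness:
  live B0: ∅→{e,u}
  live B1: {u}→{u}
  live B2: {e,u}→{e,u}
  live B3: {e,u}→{d,e,u}
  live B4: {d,u}→{d,u}
  live B5: {d,e}→∅
  live B6: {d,u}→{u}
  live B7: ∅→{u}
  live B8: {u}→{u}
  live B9: {u}→∅

Interference:
  c — {u}
  d — {e,q,u}
  e — {d,u}
  q — {d,u}
  u — {c,d,e,q}

N(e) = ["d", "u"]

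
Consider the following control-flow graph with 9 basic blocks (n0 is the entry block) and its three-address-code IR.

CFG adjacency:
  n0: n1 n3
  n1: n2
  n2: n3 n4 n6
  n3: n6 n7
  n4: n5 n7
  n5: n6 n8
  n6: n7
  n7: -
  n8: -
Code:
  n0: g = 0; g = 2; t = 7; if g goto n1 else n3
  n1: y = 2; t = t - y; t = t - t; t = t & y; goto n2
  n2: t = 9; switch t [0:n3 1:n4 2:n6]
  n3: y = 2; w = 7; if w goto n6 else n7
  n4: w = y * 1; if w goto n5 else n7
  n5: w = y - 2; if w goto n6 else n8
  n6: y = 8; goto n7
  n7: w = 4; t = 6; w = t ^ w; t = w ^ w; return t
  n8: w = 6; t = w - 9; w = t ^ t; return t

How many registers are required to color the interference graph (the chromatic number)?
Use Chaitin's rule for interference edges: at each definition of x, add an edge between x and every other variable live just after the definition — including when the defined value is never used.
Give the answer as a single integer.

Block summaries:
  n0 def {g,t} use ∅
  n1 def {t,y} use {t}
  n2 def {t} use ∅
  n3 def {w,y} use ∅
  n4 def {w} use {y}
  n5 def {w} use {y}
  n6 def {y} use ∅
  n7 def {t,w} use ∅
  n8 def {t,w} use ∅

Live sets:
  live n0: ∅→{t}
  live n1: {t}→{y}
  live n2: {y}→{y}
  live n3: ∅→∅
  live n4: {y}→{y}
  live n5: {y}→∅
  live n6: ∅→∅
  live n7: ∅→∅
  live n8: ∅→∅

Conflict graph:
  g↔{t}
  t↔{g,w,y}
  w↔{t,y}
  y↔{t,w}

Chromatic number:
  clique {t,w,y} ⇒ need ≥ 3
  assign g→r1 t→r0 w→r1 y→r2 — no edge inside a register ⇒ χ ≤ 3
  χ = 3

Answer: 3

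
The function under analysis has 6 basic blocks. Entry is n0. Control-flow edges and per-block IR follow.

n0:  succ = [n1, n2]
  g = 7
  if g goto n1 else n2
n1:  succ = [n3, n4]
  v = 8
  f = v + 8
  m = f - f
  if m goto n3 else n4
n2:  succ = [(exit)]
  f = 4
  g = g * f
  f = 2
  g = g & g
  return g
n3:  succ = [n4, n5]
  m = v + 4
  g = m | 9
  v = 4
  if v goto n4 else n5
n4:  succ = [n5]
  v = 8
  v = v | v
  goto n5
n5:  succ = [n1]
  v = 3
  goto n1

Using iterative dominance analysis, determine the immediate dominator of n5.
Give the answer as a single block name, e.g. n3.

Answer: n1

Analysis:
idom tree: n1←n0 n2←n0 n3←n1 n4←n1 n5←n1
Dom∩ at merges:
  n1: preds {n0,n5}: {n0} ∩ {n0,n1,n5} = {n0}; idom=n0
  n4: preds {n1,n3}: {n0,n1} ∩ {n0,n1,n3} = {n0,n1}; idom=n1
  n5: preds {n3,n4}: {n0,n1,n3} ∩ {n0,n1,n4} = {n0,n1}; idom=n1

idom(n5) = n1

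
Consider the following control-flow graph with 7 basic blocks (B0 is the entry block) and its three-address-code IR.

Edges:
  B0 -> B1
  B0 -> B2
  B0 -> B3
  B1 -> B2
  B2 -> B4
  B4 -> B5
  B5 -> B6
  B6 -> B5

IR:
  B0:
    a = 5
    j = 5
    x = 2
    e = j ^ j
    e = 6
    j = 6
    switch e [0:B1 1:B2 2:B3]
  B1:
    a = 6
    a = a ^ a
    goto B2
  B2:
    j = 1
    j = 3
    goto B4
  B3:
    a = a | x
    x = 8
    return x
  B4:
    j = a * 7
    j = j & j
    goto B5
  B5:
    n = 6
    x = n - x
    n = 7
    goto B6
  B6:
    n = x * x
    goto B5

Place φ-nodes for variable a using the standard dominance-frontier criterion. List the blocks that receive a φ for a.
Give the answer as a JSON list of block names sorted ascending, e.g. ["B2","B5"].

idom tree: B1←B0 B2←B0 B3←B0 B4←B2 B5←B4 B6←B5
Dom∩ at merges:
  B2: preds {B0,B1}: {B0} ∩ {B0,B1} = {B0}; idom=B0
  B5: preds {B4,B6}: {B0,B2,B4} ∩ {B0,B2,B4,B5,B6} = {B0,B2,B4}; idom=B4

DF walk-up:
  join B2 pred B0: · stop@B0
  join B2 pred B1: B1 stop@B0
  join B5 pred B4: · stop@B4
  join B5 pred B6: B6→B5 stop@B4
  DF(B0)=∅
  DF(B1)={B2}
  DF(B2)=∅
  DF(B3)=∅
  DF(B4)=∅
  DF(B5)={B5}
  DF(B6)={B5}

φ for a: defs {B0,B1,B3}
  DF⁺ = {B2}

Answer: ["B2"]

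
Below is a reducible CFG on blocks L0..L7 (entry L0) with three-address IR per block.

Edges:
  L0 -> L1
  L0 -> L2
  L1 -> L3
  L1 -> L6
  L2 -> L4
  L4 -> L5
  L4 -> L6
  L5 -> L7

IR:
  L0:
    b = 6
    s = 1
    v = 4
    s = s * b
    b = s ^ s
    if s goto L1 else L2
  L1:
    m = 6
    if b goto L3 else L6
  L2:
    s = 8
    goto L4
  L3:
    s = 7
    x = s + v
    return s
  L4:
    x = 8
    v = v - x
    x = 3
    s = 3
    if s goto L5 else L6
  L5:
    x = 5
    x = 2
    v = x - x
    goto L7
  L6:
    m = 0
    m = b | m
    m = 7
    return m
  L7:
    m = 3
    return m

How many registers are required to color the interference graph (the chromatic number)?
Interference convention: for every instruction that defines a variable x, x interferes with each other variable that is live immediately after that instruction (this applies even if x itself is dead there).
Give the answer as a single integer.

Answer: 4

Analysis:
Block summaries:
  L0: {b,s,v} / ∅
  L1: {m} / {b}
  L2: {s} / ∅
  L3: {s,x} / {v}
  L4: {s,v,x} / {v}
  L5: {v,x} / ∅
  L6: {m} / {b}
  L7: {m} / ∅

Liveness:
  L0 li=∅ lo={b,v}
  L1 li={b,v} lo={b,v}
  L2 li={b,v} lo={b,v}
  L3 li={v} lo=∅
  L4 li={b,v} lo={b}
  L5 li=∅ lo=∅
  L6 li={b} lo=∅
  L7 li=∅ lo=∅

Interfere edges:
  b: {m,s,v,x}
  m: {b,v}
  s: {b,v,x}
  v: {b,m,s,x}
  x: {b,s,v}

Colouring:
  clique {b,s,v,x} ⇒ need ≥ 4
  assign b→c0 m→c2 s→c2 v→c1 x→c3 — no edge inside a register ⇒ χ ≤ 4
  χ = 4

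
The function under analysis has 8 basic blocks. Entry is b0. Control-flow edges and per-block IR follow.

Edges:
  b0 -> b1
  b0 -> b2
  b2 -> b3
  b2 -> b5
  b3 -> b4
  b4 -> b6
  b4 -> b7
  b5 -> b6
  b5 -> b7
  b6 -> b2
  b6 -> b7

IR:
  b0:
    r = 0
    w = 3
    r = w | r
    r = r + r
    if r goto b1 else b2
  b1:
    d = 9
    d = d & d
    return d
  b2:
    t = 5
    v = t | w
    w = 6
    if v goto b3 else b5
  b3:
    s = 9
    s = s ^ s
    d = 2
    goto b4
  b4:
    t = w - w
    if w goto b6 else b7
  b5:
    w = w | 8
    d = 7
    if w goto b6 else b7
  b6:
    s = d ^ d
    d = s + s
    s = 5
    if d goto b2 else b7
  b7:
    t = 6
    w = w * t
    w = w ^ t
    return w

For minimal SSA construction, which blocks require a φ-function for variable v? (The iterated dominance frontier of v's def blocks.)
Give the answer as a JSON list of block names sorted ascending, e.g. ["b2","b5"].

Answer: ["b2"]

Analysis:
idom tree: b1←b0 b2←b0 b3←b2 b4←b3 b5←b2 b6←b2 b7←b2
Join-block Dom:
  b2: preds {b0,b6}: {b0} ∩ {b0,b2,b6} = {b0}; idom=b0
  b6: preds {b4,b5}: {b0,b2,b3,b4} ∩ {b0,b2,b5} = {b0,b2}; idom=b2
  b7: preds {b4,b5,b6}: {b0,b2,b3,b4} ∩ {b0,b2,b5} ∩ {b0,b2,b6} = {b0,b2}; idom=b2

Frontier:
  join b2 pred b0: · stop@b0
  join b2 pred b6: b6→b2 stop@b0
  join b6 pred b4: b4→b3 stop@b2
  join b6 pred b5: b5 stop@b2
  join b7 pred b4: b4→b3 stop@b2
  join b7 pred b5: b5 stop@b2
  join b7 pred b6: b6 stop@b2
  b0: DF=∅
  b1: DF=∅
  b2: DF={b2}
  b3: DF={b6,b7}
  b4: DF={b6,b7}
  b5: DF={b6,b7}
  b6: DF={b2,b7}
  b7: DF=∅

φ for v: defs {b2}
  DF⁺ = {b2}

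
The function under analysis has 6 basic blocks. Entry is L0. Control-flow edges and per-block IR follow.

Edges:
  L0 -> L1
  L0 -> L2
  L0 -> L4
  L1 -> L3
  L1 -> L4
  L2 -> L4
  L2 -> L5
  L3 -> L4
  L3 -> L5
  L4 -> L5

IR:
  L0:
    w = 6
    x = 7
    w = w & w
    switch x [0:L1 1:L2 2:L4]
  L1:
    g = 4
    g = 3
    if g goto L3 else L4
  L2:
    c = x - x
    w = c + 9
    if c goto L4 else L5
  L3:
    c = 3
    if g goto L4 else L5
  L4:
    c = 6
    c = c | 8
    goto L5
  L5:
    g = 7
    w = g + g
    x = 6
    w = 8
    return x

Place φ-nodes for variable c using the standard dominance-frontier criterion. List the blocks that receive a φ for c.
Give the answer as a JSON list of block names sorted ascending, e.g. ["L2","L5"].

idom tree: L1←L0 L2←L0 L3←L1 L4←L0 L5←L0
Dom∩ at merges:
  L4: preds {L0,L1,L2,L3}: {L0} ∩ {L0,L1} ∩ {L0,L2} ∩ {L0,L1,L3} = {L0}; idom=L0
  L5: preds {L2,L3,L4}: {L0,L2} ∩ {L0,L1,L3} ∩ {L0,L4} = {L0}; idom=L0

DF walk-up:
  join L4 pred L0: · stop@L0
  join L4 pred L1: L1 stop@L0
  join L4 pred L2: L2 stop@L0
  join L4 pred L3: L3→L1 stop@L0
  join L5 pred L2: L2 stop@L0
  join L5 pred L3: L3→L1 stop@L0
  join L5 pred L4: L4 stop@L0
  L0 → ∅
  L1 → {L4,L5}
  L2 → {L4,L5}
  L3 → {L4,L5}
  L4 → {L5}
  L5 → ∅

φ for c: defs {L2,L3,L4}
  DF⁺ = {L4,L5}

Answer: ["L4", "L5"]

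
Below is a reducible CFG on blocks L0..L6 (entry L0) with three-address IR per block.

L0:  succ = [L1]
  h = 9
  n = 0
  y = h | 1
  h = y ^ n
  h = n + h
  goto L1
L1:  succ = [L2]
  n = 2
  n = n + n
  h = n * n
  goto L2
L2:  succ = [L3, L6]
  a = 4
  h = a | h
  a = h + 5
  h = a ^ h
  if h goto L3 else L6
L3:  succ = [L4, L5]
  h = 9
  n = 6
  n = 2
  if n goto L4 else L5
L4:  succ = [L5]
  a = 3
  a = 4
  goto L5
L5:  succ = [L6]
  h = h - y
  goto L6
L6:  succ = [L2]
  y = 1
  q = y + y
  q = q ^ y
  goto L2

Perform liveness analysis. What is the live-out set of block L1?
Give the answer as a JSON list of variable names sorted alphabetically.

Per-block:
  L0 def {h,n,y} use ∅
  L1 def {h,n} use ∅
  L2 def {a,h} use {h}
  L3 def {h,n} use ∅
  L4 def {a} use ∅
  L5 def {h} use {h,y}
  L6 def {q,y} use ∅

Liveness:
  live L0: ∅→{y}
  live L1: {y}→{h,y}
  live L2: {h,y}→{h,y}
  live L3: {y}→{h,y}
  live L4: {h,y}→{h,y}
  live L5: {h,y}→{h}
  live L6: {h}→{h,y}

live-out(L1) = ["h", "y"]

Answer: ["h", "y"]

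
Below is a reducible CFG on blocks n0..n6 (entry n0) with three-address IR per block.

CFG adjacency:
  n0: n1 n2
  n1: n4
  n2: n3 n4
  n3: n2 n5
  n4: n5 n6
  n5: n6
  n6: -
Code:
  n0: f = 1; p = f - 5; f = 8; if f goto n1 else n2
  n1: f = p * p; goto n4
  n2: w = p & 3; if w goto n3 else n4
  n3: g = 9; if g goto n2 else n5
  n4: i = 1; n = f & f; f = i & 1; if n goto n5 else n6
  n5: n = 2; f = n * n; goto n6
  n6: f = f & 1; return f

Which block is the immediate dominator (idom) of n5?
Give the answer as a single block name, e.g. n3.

idom tree: n1←n0 n2←n0 n3←n2 n4←n0 n5←n0 n6←n0
Dom∩ at merges:
  n2: preds {n0,n3}: {n0} ∩ {n0,n2,n3} = {n0}; idom=n0
  n4: preds {n1,n2}: {n0,n1} ∩ {n0,n2} = {n0}; idom=n0
  n5: preds {n3,n4}: {n0,n2,n3} ∩ {n0,n4} = {n0}; idom=n0
  n6: preds {n4,n5}: {n0,n4} ∩ {n0,n5} = {n0}; idom=n0

idom(n5) = n0

Answer: n0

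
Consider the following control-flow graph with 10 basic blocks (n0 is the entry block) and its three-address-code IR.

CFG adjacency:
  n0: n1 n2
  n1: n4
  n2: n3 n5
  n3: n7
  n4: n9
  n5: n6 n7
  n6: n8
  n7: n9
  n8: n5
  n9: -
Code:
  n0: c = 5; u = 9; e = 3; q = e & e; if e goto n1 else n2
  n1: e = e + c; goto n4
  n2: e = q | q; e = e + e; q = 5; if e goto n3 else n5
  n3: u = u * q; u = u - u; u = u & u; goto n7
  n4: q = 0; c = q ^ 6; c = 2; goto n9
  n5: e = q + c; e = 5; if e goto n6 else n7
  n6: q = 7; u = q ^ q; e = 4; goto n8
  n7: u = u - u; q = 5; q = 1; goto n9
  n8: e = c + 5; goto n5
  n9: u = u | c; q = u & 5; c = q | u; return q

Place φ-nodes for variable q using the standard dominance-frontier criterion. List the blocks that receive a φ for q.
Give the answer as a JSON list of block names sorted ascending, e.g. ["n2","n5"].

Answer: ["n5", "n7", "n9"]

Analysis:
idom tree: n1←n0 n2←n0 n3←n2 n4←n1 n5←n2 n6←n5 n7←n2 n8←n6 n9←n0
Join-block Dom:
  n5: preds {n2,n8}: {n0,n2} ∩ {n0,n2,n5,n6,n8} = {n0,n2}; idom=n2
  n7: preds {n3,n5}: {n0,n2,n3} ∩ {n0,n2,n5} = {n0,n2}; idom=n2
  n9: preds {n4,n7}: {n0,n1,n4} ∩ {n0,n2,n7} = {n0}; idom=n0

DF derivation:
  n5←n2: walk · to n2
  n5←n8: walk n8→n6→n5 to n2
  n7←n3: walk n3 to n2
  n7←n5: walk n5 to n2
  n9←n4: walk n4→n1 to n0
  n9←n7: walk n7→n2 to n0
  n0 → ∅
  n1 → {n9}
  n2 → {n9}
  n3 → {n7}
  n4 → {n9}
  n5 → {n5,n7}
  n6 → {n5}
  n7 → {n9}
  n8 → {n5}
  n9 → ∅

φ for q: defs {n0,n2,n4,n6,n7,n9}
  DF⁺ = {n5,n7,n9}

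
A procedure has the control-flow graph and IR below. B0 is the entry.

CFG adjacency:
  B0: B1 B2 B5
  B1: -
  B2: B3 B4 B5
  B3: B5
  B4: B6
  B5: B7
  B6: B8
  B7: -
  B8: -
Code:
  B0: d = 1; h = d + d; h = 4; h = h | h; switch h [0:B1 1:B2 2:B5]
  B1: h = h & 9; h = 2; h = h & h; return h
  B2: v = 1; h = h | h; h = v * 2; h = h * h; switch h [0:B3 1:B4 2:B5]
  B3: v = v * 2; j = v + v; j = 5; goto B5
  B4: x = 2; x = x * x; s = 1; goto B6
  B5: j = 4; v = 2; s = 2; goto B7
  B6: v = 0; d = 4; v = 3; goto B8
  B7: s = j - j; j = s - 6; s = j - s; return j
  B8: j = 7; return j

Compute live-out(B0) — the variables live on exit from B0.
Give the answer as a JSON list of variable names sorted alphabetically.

Answer: ["h"]

Derivation:
Block summaries:
  B0 def {d,h} use ∅
  B1 def {h} use {h}
  B2 def {h,v} use {h}
  B3 def {j,v} use {v}
  B4 def {s,x} use ∅
  B5 def {j,s,v} use ∅
  B6 def {d,v} use ∅
  B7 def {j,s} use {j}
  B8 def {j} use ∅

Liveness:
  live B0: ∅→{h}
  live B1: {h}→∅
  live B2: {h}→{v}
  live B3: {v}→∅
  live B4: ∅→∅
  live B5: ∅→{j}
  live B6: ∅→∅
  live B7: {j}→∅
  live B8: ∅→∅

live-out(B0) = ["h"]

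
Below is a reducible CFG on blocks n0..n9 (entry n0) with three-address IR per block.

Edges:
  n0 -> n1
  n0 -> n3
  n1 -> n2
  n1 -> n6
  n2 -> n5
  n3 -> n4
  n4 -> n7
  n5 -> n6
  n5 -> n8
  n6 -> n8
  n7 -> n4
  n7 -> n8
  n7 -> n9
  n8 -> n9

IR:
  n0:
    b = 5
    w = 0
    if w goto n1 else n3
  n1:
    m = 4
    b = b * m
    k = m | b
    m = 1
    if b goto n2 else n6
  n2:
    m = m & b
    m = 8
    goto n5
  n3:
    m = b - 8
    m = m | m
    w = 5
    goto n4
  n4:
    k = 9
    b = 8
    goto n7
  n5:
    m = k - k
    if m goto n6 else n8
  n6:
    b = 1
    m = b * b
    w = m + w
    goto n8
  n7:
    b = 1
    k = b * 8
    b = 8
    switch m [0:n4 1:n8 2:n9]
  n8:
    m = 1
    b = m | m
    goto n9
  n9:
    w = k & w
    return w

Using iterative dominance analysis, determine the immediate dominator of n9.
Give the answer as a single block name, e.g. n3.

Answer: n0

Analysis:
idom tree: n1←n0 n2←n1 n3←n0 n4←n3 n5←n2 n6←n1 n7←n4 n8←n0 n9←n0
Join-block Dom:
  n4: preds {n3,n7}: {n0,n3} ∩ {n0,n3,n4,n7} = {n0,n3}; idom=n3
  n6: preds {n1,n5}: {n0,n1} ∩ {n0,n1,n2,n5} = {n0,n1}; idom=n1
  n8: preds {n5,n6,n7}: {n0,n1,n2,n5} ∩ {n0,n1,n6} ∩ {n0,n3,n4,n7} = {n0}; idom=n0
  n9: preds {n7,n8}: {n0,n3,n4,n7} ∩ {n0,n8} = {n0}; idom=n0

idom(n9) = n0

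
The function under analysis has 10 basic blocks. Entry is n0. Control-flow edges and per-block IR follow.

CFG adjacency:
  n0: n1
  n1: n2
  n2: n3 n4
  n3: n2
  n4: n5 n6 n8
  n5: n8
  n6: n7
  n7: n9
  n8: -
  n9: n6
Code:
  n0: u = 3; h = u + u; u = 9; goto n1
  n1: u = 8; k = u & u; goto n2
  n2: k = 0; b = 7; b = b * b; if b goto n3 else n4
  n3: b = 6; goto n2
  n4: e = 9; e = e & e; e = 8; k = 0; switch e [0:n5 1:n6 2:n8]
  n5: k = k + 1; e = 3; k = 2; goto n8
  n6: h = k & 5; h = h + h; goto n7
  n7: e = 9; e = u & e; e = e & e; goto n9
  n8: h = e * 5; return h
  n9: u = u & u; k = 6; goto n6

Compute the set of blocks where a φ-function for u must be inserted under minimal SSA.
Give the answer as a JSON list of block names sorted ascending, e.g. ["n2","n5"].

idom tree: n1←n0 n2←n1 n3←n2 n4←n2 n5←n4 n6←n4 n7←n6 n8←n4 n9←n7
Dom∩ at merges:
  n2: preds {n1,n3}: {n0,n1} ∩ {n0,n1,n2,n3} = {n0,n1}; idom=n1
  n6: preds {n4,n9}: {n0,n1,n2,n4} ∩ {n0,n1,n2,n4,n6,n7,n9} = {n0,n1,n2,n4}; idom=n4
  n8: preds {n4,n5}: {n0,n1,n2,n4} ∩ {n0,n1,n2,n4,n5} = {n0,n1,n2,n4}; idom=n4

DF derivation:
  n2←n1: walk · to n1
  n2←n3: walk n3→n2 to n1
  n6←n4: walk · to n4
  n6←n9: walk n9→n7→n6 to n4
  n8←n4: walk · to n4
  n8←n5: walk n5 to n4
  n0 → ∅
  n1 → ∅
  n2 → {n2}
  n3 → {n2}
  n4 → ∅
  n5 → {n8}
  n6 → {n6}
  n7 → {n6}
  n8 → ∅
  n9 → {n6}

φ for u: defs {n0,n1,n9}
  DF⁺ = {n6}

Answer: ["n6"]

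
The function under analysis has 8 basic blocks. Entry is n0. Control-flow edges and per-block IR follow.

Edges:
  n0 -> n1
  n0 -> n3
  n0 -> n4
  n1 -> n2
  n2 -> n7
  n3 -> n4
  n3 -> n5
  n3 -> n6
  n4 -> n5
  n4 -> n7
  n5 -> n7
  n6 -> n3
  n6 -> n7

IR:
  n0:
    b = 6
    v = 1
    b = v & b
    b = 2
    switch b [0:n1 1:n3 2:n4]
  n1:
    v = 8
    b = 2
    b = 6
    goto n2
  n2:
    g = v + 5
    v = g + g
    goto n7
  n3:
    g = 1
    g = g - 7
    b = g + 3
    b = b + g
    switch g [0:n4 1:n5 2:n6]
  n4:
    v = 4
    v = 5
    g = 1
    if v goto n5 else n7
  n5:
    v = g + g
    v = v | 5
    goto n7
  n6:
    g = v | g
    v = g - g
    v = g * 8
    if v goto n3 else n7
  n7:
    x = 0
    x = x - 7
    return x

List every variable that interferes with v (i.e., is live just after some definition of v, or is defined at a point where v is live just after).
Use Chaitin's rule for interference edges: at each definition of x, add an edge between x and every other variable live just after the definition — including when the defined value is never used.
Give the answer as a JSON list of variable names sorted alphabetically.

Per-block:
  n0: {b,v} / ∅
  n1: {b,v} / ∅
  n2: {g,v} / {v}
  n3: {b,g} / ∅
  n4: {g,v} / ∅
  n5: {v} / {g}
  n6: {g,v} / {g,v}
  n7: {x} / ∅

Liveness:
  live n0: ∅→{v}
  live n1: ∅→{v}
  live n2: {v}→∅
  live n3: {v}→{g,v}
  live n4: ∅→{g}
  live n5: {g}→∅
  live n6: {g,v}→{v}
  live n7: ∅→∅

Interference:
  b↔{g,v}
  g↔{b,v}
  v↔{b,g}
  x↔∅

N(v) = ["b", "g"]

Answer: ["b", "g"]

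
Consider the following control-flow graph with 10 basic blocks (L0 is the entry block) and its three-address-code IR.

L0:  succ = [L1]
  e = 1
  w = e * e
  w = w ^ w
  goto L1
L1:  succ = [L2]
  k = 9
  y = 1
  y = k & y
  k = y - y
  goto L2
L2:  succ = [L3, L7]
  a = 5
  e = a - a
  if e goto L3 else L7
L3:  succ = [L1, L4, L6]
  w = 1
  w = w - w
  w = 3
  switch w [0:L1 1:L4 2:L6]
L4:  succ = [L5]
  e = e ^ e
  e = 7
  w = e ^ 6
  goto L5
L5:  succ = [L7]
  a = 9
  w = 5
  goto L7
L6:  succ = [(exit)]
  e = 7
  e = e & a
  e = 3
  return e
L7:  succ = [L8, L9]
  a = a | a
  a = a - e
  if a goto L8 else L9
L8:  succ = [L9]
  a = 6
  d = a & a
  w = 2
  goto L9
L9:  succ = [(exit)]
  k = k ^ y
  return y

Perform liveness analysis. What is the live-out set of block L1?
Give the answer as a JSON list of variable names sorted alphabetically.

Answer: ["k", "y"]

Analysis:
def/use:
  L0: {e,w} / ∅
  L1: {k,y} / ∅
  L2: {a,e} / ∅
  L3: {w} / ∅
  L4: {e,w} / {e}
  L5: {a,w} / ∅
  L6: {e} / {a}
  L7: {a} / {a,e}
  L8: {a,d,w} / ∅
  L9: {k} / {k,y}

Liveness:
  L0: in=∅ out=∅
  L1: in=∅ out={k,y}
  L2: in={k,y} out={a,e,k,y}
  L3: in={a,e,k,y} out={a,e,k,y}
  L4: in={e,k,y} out={e,k,y}
  L5: in={e,k,y} out={a,e,k,y}
  L6: in={a} out=∅
  L7: in={a,e,k,y} out={k,y}
  L8: in={k,y} out={k,y}
  L9: in={k,y} out=∅

live-out(L1) = ["k", "y"]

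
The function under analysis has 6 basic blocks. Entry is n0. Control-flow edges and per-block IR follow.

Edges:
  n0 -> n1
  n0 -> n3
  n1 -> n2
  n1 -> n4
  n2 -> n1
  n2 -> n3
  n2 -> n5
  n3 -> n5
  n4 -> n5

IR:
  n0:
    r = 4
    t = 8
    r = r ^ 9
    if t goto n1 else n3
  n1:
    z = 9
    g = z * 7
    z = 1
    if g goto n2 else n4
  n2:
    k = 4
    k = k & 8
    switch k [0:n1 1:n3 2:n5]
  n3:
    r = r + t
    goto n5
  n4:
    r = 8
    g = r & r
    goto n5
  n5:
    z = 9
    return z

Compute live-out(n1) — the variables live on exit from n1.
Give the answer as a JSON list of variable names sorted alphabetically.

Answer: ["r", "t"]

Derivation:
Block summaries:
  n0 def {r,t} use ∅
  n1 def {g,z} use ∅
  n2 def {k} use ∅
  n3 def {r} use {r,t}
  n4 def {g,r} use ∅
  n5 def {z} use ∅

Backward fixpoint:
  n0: in=∅ out={r,t}
  n1: in={r,t} out={r,t}
  n2: in={r,t} out={r,t}
  n3: in={r,t} out=∅
  n4: in=∅ out=∅
  n5: in=∅ out=∅

live-out(n1) = ["r", "t"]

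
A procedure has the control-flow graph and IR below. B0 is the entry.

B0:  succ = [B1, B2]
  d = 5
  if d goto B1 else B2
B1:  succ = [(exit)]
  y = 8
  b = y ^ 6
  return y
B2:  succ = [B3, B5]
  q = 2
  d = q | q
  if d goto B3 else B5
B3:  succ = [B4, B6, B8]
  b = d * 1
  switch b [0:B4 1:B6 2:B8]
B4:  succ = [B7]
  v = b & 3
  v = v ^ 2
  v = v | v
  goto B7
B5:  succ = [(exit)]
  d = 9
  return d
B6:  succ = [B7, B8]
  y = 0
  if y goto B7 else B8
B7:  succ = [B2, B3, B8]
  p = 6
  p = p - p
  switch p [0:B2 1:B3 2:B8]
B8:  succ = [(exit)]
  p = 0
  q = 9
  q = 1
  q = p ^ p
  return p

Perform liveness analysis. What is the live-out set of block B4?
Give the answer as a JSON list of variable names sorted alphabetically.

Per-block:
  B0: def={d} ue=∅
  B1: def={b,y} ue=∅
  B2: def={d,q} ue=∅
  B3: def={b} ue={d}
  B4: def={v} ue={b}
  B5: def={d} ue=∅
  B6: def={y} ue=∅
  B7: def={p} ue=∅
  B8: def={p,q} ue=∅

Liveness:
  B0 li=∅ lo=∅
  B1 li=∅ lo=∅
  B2 li=∅ lo={d}
  B3 li={d} lo={b,d}
  B4 li={b,d} lo={d}
  B5 li=∅ lo=∅
  B6 li={d} lo={d}
  B7 li={d} lo={d}
  B8 li=∅ lo=∅

live-out(B4) = ["d"]

Answer: ["d"]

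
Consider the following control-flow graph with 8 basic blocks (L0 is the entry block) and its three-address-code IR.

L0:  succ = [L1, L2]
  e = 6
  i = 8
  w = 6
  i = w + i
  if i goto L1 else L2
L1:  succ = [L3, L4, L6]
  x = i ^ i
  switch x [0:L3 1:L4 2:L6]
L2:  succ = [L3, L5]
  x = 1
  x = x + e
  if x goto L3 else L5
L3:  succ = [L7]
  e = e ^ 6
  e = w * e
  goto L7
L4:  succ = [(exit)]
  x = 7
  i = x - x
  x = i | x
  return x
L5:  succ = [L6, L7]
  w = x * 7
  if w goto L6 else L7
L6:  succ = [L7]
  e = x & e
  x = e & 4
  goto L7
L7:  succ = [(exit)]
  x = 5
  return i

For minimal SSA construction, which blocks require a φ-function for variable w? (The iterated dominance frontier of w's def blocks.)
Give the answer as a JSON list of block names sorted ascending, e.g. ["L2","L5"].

idom tree: L1←L0 L2←L0 L3←L0 L4←L1 L5←L2 L6←L0 L7←L0
Join-block Dom:
  L3: preds {L1,L2}: {L0,L1} ∩ {L0,L2} = {L0}; idom=L0
  L6: preds {L1,L5}: {L0,L1} ∩ {L0,L2,L5} = {L0}; idom=L0
  L7: preds {L3,L5,L6}: {L0,L3} ∩ {L0,L2,L5} ∩ {L0,L6} = {L0}; idom=L0

DF derivation:
  join L3 pred L1: L1 stop@L0
  join L3 pred L2: L2 stop@L0
  join L6 pred L1: L1 stop@L0
  join L6 pred L5: L5→L2 stop@L0
  join L7 pred L3: L3 stop@L0
  join L7 pred L5: L5→L2 stop@L0
  join L7 pred L6: L6 stop@L0
  DF(L0)=∅
  DF(L1)={L3,L6}
  DF(L2)={L3,L6,L7}
  DF(L3)={L7}
  DF(L4)=∅
  DF(L5)={L6,L7}
  DF(L6)={L7}
  DF(L7)=∅

φ for w: defs {L0,L5}
  DF⁺ = {L6,L7}

Answer: ["L6", "L7"]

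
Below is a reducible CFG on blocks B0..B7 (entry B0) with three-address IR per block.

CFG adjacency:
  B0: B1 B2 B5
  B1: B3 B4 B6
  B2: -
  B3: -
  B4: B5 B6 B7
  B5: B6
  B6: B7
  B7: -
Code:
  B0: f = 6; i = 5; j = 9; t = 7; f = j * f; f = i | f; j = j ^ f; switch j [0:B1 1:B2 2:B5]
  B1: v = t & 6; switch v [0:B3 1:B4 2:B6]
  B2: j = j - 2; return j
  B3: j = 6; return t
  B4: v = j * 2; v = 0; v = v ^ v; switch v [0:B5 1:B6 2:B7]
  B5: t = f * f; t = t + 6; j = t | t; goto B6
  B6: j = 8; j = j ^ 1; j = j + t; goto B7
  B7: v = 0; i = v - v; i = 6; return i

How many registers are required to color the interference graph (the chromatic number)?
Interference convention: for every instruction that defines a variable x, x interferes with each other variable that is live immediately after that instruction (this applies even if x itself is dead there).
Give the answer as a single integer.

Answer: 4

Derivation:
Per-block:
  B0: def={f,i,j,t} ue=∅
  B1: def={v} ue={t}
  B2: def={j} ue={j}
  B3: def={j} ue={t}
  B4: def={v} ue={j}
  B5: def={j,t} ue={f}
  B6: def={j} ue={t}
  B7: def={i,v} ue=∅

Live sets:
  B0: in=∅ out={f,j,t}
  B1: in={f,j,t} out={f,j,t}
  B2: in={j} out=∅
  B3: in={t} out=∅
  B4: in={f,j,t} out={f,t}
  B5: in={f} out={t}
  B6: in={t} out=∅
  B7: in=∅ out=∅

Interfere edges:
  f — {i,j,t,v}
  i — {f,j,t}
  j — {f,i,t,v}
  t — {f,i,j,v}
  v — {f,j,t}

Colouring:
  clique {f,i,j,t} ⇒ need ≥ 4
  assign f→R0 i→R3 j→R1 t→R2 v→R3 — no edge inside a register ⇒ χ ≤ 4
  χ = 4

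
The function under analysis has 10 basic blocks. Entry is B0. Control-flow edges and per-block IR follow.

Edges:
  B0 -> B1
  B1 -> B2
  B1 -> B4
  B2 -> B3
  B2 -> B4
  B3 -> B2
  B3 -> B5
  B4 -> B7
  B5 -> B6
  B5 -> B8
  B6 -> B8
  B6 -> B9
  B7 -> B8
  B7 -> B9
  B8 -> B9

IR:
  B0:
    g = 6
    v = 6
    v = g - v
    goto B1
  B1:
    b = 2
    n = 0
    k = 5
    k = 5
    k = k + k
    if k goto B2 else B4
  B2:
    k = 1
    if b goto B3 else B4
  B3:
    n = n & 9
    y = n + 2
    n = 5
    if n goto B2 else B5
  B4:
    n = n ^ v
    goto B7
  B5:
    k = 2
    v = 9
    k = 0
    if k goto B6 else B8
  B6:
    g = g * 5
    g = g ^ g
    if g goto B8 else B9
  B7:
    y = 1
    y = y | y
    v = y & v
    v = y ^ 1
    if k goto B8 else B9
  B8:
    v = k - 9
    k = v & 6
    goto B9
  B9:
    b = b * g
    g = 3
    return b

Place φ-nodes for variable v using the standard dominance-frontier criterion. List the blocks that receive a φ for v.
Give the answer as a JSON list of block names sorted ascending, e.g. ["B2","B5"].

Answer: ["B8", "B9"]

Working:
idom tree: B1←B0 B2←B1 B3←B2 B4←B1 B5←B3 B6←B5 B7←B4 B8←B1 B9←B1
Dom at joins:
  B2: preds {B1,B3}: {B0,B1} ∩ {B0,B1,B2,B3} = {B0,B1}; idom=B1
  B4: preds {B1,B2}: {B0,B1} ∩ {B0,B1,B2} = {B0,B1}; idom=B1
  B8: preds {B5,B6,B7}: {B0,B1,B2,B3,B5} ∩ {B0,B1,B2,B3,B5,B6} ∩ {B0,B1,B4,B7} = {B0,B1}; idom=B1
  B9: preds {B6,B7,B8}: {B0,B1,B2,B3,B5,B6} ∩ {B0,B1,B4,B7} ∩ {B0,B1,B8} = {B0,B1}; idom=B1

DF walk-up:
  B2←B1: walk · to B1
  B2←B3: walk B3→B2 to B1
  B4←B1: walk · to B1
  B4←B2: walk B2 to B1
  B8←B5: walk B5→B3→B2 to B1
  B8←B6: walk B6→B5→B3→B2 to B1
  B8←B7: walk B7→B4 to B1
  B9←B6: walk B6→B5→B3→B2 to B1
  B9←B7: walk B7→B4 to B1
  B9←B8: walk B8 to B1
  B0: DF=∅
  B1: DF=∅
  B2: DF={B2,B4,B8,B9}
  B3: DF={B2,B8,B9}
  B4: DF={B8,B9}
  B5: DF={B8,B9}
  B6: DF={B8,B9}
  B7: DF={B8,B9}
  B8: DF={B9}
  B9: DF=∅

φ for v: defs {B0,B5,B7,B8}
  DF⁺ = {B8,B9}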